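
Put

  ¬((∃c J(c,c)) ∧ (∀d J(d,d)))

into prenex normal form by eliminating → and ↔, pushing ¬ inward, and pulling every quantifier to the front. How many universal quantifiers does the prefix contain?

Drive negations inward (¬∀x A ≡ ∃x ¬A, ¬∃x A ≡ ∀x ¬A, De Morgan for ∧/∨):
  (∀c ¬J(c,c)) ∨ (∃d ¬J(d,d))
All bound variables are already distinct, so no renaming is needed.
Pull the quantifiers to the front (each side's bound variable is not free in the other side):
  ∀c ∃d (¬J(c,c) ∨ ¬J(d,d))
The prefix is ∀c ∃d: 1 universal, 1 existential.

1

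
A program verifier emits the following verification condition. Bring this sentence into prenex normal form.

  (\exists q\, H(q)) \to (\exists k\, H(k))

\forall q\, \exists k\, (\neg H(q) \lor H(k))

Eliminate → and ↔ using ¬ and ∨.
  \neg (\exists q\, H(q)) \lor (\exists k\, H(k))
Drive negations inward (¬∀x A ≡ ∃x ¬A, ¬∃x A ≡ ∀x ¬A, De Morgan for ∧/∨):
  (\forall q\, \neg H(q)) \lor (\exists k\, H(k))
All bound variables are already distinct, so no renaming is needed.
Pull the quantifiers to the front (each side's bound variable is not free in the other side):
  \forall q\, \exists k\, (\neg H(q) \lor H(k))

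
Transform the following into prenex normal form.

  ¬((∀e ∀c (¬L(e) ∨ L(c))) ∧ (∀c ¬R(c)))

Move each ¬ inward, flipping quantifiers it crosses:
  (∃e ∃c (L(e) ∧ ¬L(c))) ∨ (∃c R(c))
Give each quantifier a distinct variable: c↦r.
  (∃e ∃c (L(e) ∧ ¬L(c))) ∨ (∃r R(r))
Finally move all quantifiers to the prefix:
  ∃e ∃c ∃r (L(e) ∧ ¬L(c) ∨ R(r))

∃e ∃c ∃r (L(e) ∧ ¬L(c) ∨ R(r))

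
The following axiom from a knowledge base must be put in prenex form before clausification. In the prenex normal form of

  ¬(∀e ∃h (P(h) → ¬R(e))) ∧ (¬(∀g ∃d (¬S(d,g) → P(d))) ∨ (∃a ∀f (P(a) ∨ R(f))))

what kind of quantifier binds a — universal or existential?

existential

Eliminate → and ↔ using ¬ and ∨.
  ¬(∀e ∃h (¬P(h) ∨ ¬R(e))) ∧ (¬(∀g ∃d (¬¬S(d,g) ∨ P(d))) ∨ (∃a ∀f (P(a) ∨ R(f))))
Move each ¬ inward, flipping quantifiers it crosses:
  (∃e ∀h (P(h) ∧ R(e))) ∧ ((∃g ∀d (¬S(d,g) ∧ ¬P(d))) ∨ (∃a ∀f (P(a) ∨ R(f))))
All bound variables are already distinct, so no renaming is needed.
Extract every quantifier outward, since the variables are now distinct and don't occur free across branches:
  ∃e ∀h ∃g ∀d ∃a ∀f (P(h) ∧ R(e) ∧ (¬S(d,g) ∧ ¬P(d) ∨ P(a) ∨ R(f)))
The quantifier ∃a sits under an even number of negations (counting the antecedent side of each →), so it remains existential.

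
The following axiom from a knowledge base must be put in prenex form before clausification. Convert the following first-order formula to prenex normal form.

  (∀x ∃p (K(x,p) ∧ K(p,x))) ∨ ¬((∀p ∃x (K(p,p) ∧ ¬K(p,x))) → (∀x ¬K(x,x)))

∀x ∃p ∀y1 ∃s ∃u1 (K(x,p) ∧ K(p,x) ∨ K(y1,y1) ∧ ¬K(y1,s) ∧ K(u1,u1))

First replace A → B with ¬A ∨ B.
  (∀x ∃p (K(x,p) ∧ K(p,x))) ∨ ¬(¬(∀p ∃x (K(p,p) ∧ ¬K(p,x))) ∨ (∀x ¬K(x,x)))
Push ¬ through the quantifiers and connectives to reach negation normal form:
  (∀x ∃p (K(x,p) ∧ K(p,x))) ∨ (∀p ∃x (K(p,p) ∧ ¬K(p,x))) ∧ (∃x K(x,x))
Standardize variables apart so no two quantifiers bind the same name: p↦y1, x↦s, x↦u1.
  (∀x ∃p (K(x,p) ∧ K(p,x))) ∨ (∀y1 ∃s (K(y1,y1) ∧ ¬K(y1,s))) ∧ (∃u1 K(u1,u1))
Finally move all quantifiers to the prefix:
  ∀x ∃p ∀y1 ∃s ∃u1 (K(x,p) ∧ K(p,x) ∨ K(y1,y1) ∧ ¬K(y1,s) ∧ K(u1,u1))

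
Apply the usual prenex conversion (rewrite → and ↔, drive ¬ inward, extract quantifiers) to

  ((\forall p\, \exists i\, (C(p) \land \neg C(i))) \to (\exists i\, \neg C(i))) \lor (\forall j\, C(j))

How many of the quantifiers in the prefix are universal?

First replace A → B with ¬A ∨ B.
  \neg (\forall p\, \exists i\, (C(p) \land \neg C(i))) \lor (\exists i\, \neg C(i)) \lor (\forall j\, C(j))
Push ¬ through the quantifiers and connectives to reach negation normal form:
  (\exists p\, \forall i\, (\neg C(p) \lor C(i))) \lor (\exists i\, \neg C(i)) \lor (\forall j\, C(j))
Give each quantifier a distinct variable: i↦z.
  (\exists p\, \forall i\, (\neg C(p) \lor C(i))) \lor (\exists z\, \neg C(z)) \lor (\forall j\, C(j))
Finally move all quantifiers to the prefix:
  \exists p\, \forall i\, \exists z\, \forall j\, (\neg C(p) \lor C(i) \lor \neg C(z) \lor C(j))
The prefix is \exists p \forall i \exists z \forall j: 2 universal, 2 existential.

2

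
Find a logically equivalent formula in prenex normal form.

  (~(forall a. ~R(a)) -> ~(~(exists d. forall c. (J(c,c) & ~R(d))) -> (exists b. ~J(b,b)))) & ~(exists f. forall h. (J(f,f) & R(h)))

forall a. forall d. exists c. forall b. forall f. exists h. ((~R(a) | (~J(c,c) | R(d)) & J(b,b)) & (~J(f,f) | ~R(h)))

Rewrite implications/biconditionals: A → B as ¬A ∨ B.
  (~~(forall a. ~R(a)) | ~(~~(exists d. forall c. (J(c,c) & ~R(d))) | (exists b. ~J(b,b)))) & ~(exists f. forall h. (J(f,f) & R(h)))
Drive negations inward (¬∀x A ≡ ∃x ¬A, ¬∃x A ≡ ∀x ¬A, De Morgan for ∧/∨):
  ((forall a. ~R(a)) | (forall d. exists c. (~J(c,c) | R(d))) & (forall b. J(b,b))) & (forall f. exists h. (~J(f,f) | ~R(h)))
Finally move all quantifiers to the prefix:
  forall a. forall d. exists c. forall b. forall f. exists h. ((~R(a) | (~J(c,c) | R(d)) & J(b,b)) & (~J(f,f) | ~R(h)))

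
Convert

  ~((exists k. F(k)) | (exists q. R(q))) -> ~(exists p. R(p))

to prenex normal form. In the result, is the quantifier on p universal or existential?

Rewrite implications/biconditionals: A → B as ¬A ∨ B.
  ~~((exists k. F(k)) | (exists q. R(q))) | ~(exists p. R(p))
Drive negations inward (¬∀x A ≡ ∃x ¬A, ¬∃x A ≡ ∀x ¬A, De Morgan for ∧/∨):
  (exists k. F(k)) | (exists q. R(q)) | (forall p. ~R(p))
All bound variables are already distinct, so no renaming is needed.
Extract every quantifier outward, since the variables are now distinct and don't occur free across branches:
  exists k. exists q. forall p. (F(k) | R(q) | ~R(p))
The quantifier exists p sits under an odd number of negations (counting the antecedent side of each →), so it flips to forall p.

universal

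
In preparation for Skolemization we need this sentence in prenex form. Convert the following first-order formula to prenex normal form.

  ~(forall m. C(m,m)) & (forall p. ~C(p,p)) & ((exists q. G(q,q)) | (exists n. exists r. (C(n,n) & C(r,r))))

Push ¬ through the quantifiers and connectives to reach negation normal form:
  (exists m. ~C(m,m)) & (forall p. ~C(p,p)) & ((exists q. G(q,q)) | (exists n. exists r. (C(n,n) & C(r,r))))
Finally move all quantifiers to the prefix:
  exists m. forall p. exists q. exists n. exists r. (~C(m,m) & ~C(p,p) & (G(q,q) | C(n,n) & C(r,r)))

exists m. forall p. exists q. exists n. exists r. (~C(m,m) & ~C(p,p) & (G(q,q) | C(n,n) & C(r,r)))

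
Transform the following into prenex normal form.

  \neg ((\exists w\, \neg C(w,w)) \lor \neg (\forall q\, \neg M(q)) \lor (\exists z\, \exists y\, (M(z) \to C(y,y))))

Rewrite implications/biconditionals: A → B as ¬A ∨ B.
  \neg ((\exists w\, \neg C(w,w)) \lor \neg (\forall q\, \neg M(q)) \lor (\exists z\, \exists y\, (\neg M(z) \lor C(y,y))))
Push ¬ through the quantifiers and connectives to reach negation normal form:
  (\forall w\, C(w,w)) \land (\forall q\, \neg M(q)) \land (\forall z\, \forall y\, (M(z) \land \neg C(y,y)))
All bound variables are already distinct, so no renaming is needed.
Finally move all quantifiers to the prefix:
  \forall w\, \forall q\, \forall z\, \forall y\, (C(w,w) \land \neg M(q) \land M(z) \land \neg C(y,y))

\forall w\, \forall q\, \forall z\, \forall y\, (C(w,w) \land \neg M(q) \land M(z) \land \neg C(y,y))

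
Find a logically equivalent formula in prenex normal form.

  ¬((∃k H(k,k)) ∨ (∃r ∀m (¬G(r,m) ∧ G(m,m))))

∀k ∀r ∃m (¬H(k,k) ∧ (G(r,m) ∨ ¬G(m,m)))

Push ¬ through the quantifiers and connectives to reach negation normal form:
  (∀k ¬H(k,k)) ∧ (∀r ∃m (G(r,m) ∨ ¬G(m,m)))
Pull the quantifiers to the front (each side's bound variable is not free in the other side):
  ∀k ∀r ∃m (¬H(k,k) ∧ (G(r,m) ∨ ¬G(m,m)))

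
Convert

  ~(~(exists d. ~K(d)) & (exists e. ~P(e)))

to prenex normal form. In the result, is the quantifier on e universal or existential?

Drive negations inward (¬∀x A ≡ ∃x ¬A, ¬∃x A ≡ ∀x ¬A, De Morgan for ∧/∨):
  (exists d. ~K(d)) | (forall e. P(e))
Extract every quantifier outward, since the variables are now distinct and don't occur free across branches:
  exists d. forall e. (~K(d) | P(e))
The quantifier exists e sits under an odd number of negations, so it flips to forall e.

universal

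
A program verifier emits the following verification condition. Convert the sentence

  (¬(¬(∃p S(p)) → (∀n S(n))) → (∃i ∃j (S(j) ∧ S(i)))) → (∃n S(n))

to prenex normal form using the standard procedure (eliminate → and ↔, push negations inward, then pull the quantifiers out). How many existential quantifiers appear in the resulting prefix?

First replace A → B with ¬A ∨ B.
  ¬(¬¬(¬¬(∃p S(p)) ∨ (∀n S(n))) ∨ (∃i ∃j (S(j) ∧ S(i)))) ∨ (∃n S(n))
Move each ¬ inward, flipping quantifiers it crosses:
  (∀p ¬S(p)) ∧ (∃n ¬S(n)) ∧ (∀i ∀j (¬S(j) ∨ ¬S(i))) ∨ (∃n S(n))
Give each quantifier a distinct variable: n↦u1.
  (∀p ¬S(p)) ∧ (∃n ¬S(n)) ∧ (∀i ∀j (¬S(j) ∨ ¬S(i))) ∨ (∃u1 S(u1))
Pull the quantifiers to the front (each side's bound variable is not free in the other side):
  ∀p ∃n ∀i ∀j ∃u1 (¬S(p) ∧ ¬S(n) ∧ (¬S(j) ∨ ¬S(i)) ∨ S(u1))
The prefix is ∀p ∃n ∀i ∀j ∃u1: 3 universal, 2 existential.

2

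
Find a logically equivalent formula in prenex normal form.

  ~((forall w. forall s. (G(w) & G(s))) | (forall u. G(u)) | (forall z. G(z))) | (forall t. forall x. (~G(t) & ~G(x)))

exists w. exists s. exists u. exists z. forall t. forall x. ((~G(w) | ~G(s)) & ~G(u) & ~G(z) | ~G(t) & ~G(x))

Push ¬ through the quantifiers and connectives to reach negation normal form:
  (exists w. exists s. (~G(w) | ~G(s))) & (exists u. ~G(u)) & (exists z. ~G(z)) | (forall t. forall x. (~G(t) & ~G(x)))
Pull the quantifiers to the front (each side's bound variable is not free in the other side):
  exists w. exists s. exists u. exists z. forall t. forall x. ((~G(w) | ~G(s)) & ~G(u) & ~G(z) | ~G(t) & ~G(x))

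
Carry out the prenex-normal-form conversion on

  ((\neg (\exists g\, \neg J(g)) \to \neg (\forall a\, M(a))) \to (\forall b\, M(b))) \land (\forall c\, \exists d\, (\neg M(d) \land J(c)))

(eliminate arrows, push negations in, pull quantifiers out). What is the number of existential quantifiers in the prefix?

First replace A → B with ¬A ∨ B.
  (\neg (\neg \neg (\exists g\, \neg J(g)) \lor \neg (\forall a\, M(a))) \lor (\forall b\, M(b))) \land (\forall c\, \exists d\, (\neg M(d) \land J(c)))
Drive negations inward (¬∀x A ≡ ∃x ¬A, ¬∃x A ≡ ∀x ¬A, De Morgan for ∧/∨):
  ((\forall g\, J(g)) \land (\forall a\, M(a)) \lor (\forall b\, M(b))) \land (\forall c\, \exists d\, (\neg M(d) \land J(c)))
All bound variables are already distinct, so no renaming is needed.
Pull the quantifiers to the front (each side's bound variable is not free in the other side):
  \forall g\, \forall a\, \forall b\, \forall c\, \exists d\, ((J(g) \land M(a) \lor M(b)) \land \neg M(d) \land J(c))
The prefix is \forall g \forall a \forall b \forall c \exists d: 4 universal, 1 existential.

1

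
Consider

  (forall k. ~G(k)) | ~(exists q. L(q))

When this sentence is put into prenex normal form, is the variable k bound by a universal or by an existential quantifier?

universal

Drive negations inward (¬∀x A ≡ ∃x ¬A, ¬∃x A ≡ ∀x ¬A, De Morgan for ∧/∨):
  (forall k. ~G(k)) | (forall q. ~L(q))
All bound variables are already distinct, so no renaming is needed.
Pull the quantifiers to the front (each side's bound variable is not free in the other side):
  forall k. forall q. (~G(k) | ~L(q))
The quantifier forall k sits under an even number of negations, so it remains universal.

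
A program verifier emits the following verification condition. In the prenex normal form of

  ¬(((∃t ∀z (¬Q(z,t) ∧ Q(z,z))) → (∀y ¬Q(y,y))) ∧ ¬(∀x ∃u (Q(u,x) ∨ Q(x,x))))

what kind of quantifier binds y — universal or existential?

Rewrite implications/biconditionals: A → B as ¬A ∨ B.
  ¬((¬(∃t ∀z (¬Q(z,t) ∧ Q(z,z))) ∨ (∀y ¬Q(y,y))) ∧ ¬(∀x ∃u (Q(u,x) ∨ Q(x,x))))
Move each ¬ inward, flipping quantifiers it crosses:
  (∃t ∀z (¬Q(z,t) ∧ Q(z,z))) ∧ (∃y Q(y,y)) ∨ (∀x ∃u (Q(u,x) ∨ Q(x,x)))
All bound variables are already distinct, so no renaming is needed.
Finally move all quantifiers to the prefix:
  ∃t ∀z ∃y ∀x ∃u (¬Q(z,t) ∧ Q(z,z) ∧ Q(y,y) ∨ Q(u,x) ∨ Q(x,x))
The quantifier ∀y sits under an odd number of negations (counting the antecedent side of each →), so it flips to ∃y.

existential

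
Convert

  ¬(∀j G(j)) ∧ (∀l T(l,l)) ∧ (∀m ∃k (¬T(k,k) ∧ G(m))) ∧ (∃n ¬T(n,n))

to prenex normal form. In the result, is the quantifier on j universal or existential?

Drive negations inward (¬∀x A ≡ ∃x ¬A, ¬∃x A ≡ ∀x ¬A, De Morgan for ∧/∨):
  (∃j ¬G(j)) ∧ (∀l T(l,l)) ∧ (∀m ∃k (¬T(k,k) ∧ G(m))) ∧ (∃n ¬T(n,n))
All bound variables are already distinct, so no renaming is needed.
Pull the quantifiers to the front (each side's bound variable is not free in the other side):
  ∃j ∀l ∀m ∃k ∃n (¬G(j) ∧ T(l,l) ∧ ¬T(k,k) ∧ G(m) ∧ ¬T(n,n))
The quantifier ∀j sits under an odd number of negations, so it flips to ∃j.

existential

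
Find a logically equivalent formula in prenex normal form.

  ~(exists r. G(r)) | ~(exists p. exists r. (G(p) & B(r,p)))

Push ¬ through the quantifiers and connectives to reach negation normal form:
  (forall r. ~G(r)) | (forall p. forall r. (~G(p) | ~B(r,p)))
Give each quantifier a distinct variable: r↦c.
  (forall r. ~G(r)) | (forall p. forall c. (~G(p) | ~B(c,p)))
Extract every quantifier outward, since the variables are now distinct and don't occur free across branches:
  forall r. forall p. forall c. (~G(r) | ~G(p) | ~B(c,p))

forall r. forall p. forall c. (~G(r) | ~G(p) | ~B(c,p))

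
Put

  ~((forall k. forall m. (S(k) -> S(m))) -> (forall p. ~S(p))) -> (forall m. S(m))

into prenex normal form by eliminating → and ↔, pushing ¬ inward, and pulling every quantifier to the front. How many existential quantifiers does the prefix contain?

2

First replace A → B with ¬A ∨ B.
  ~~(~(forall k. forall m. (~S(k) | S(m))) | (forall p. ~S(p))) | (forall m. S(m))
Move each ¬ inward, flipping quantifiers it crosses:
  (exists k. exists m. (S(k) & ~S(m))) | (forall p. ~S(p)) | (forall m. S(m))
Rename bound variables to avoid capture: m↦r.
  (exists k. exists m. (S(k) & ~S(m))) | (forall p. ~S(p)) | (forall r. S(r))
Pull the quantifiers to the front (each side's bound variable is not free in the other side):
  exists k. exists m. forall p. forall r. (S(k) & ~S(m) | ~S(p) | S(r))
The prefix is exists k exists m forall p forall r: 2 universal, 2 existential.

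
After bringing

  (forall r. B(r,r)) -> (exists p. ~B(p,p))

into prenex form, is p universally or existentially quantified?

Eliminate → and ↔ using ¬ and ∨.
  ~(forall r. B(r,r)) | (exists p. ~B(p,p))
Push ¬ through the quantifiers and connectives to reach negation normal form:
  (exists r. ~B(r,r)) | (exists p. ~B(p,p))
All bound variables are already distinct, so no renaming is needed.
Pull the quantifiers to the front (each side's bound variable is not free in the other side):
  exists r. exists p. (~B(r,r) | ~B(p,p))
The quantifier exists p sits under an even number of negations (counting the antecedent side of each →), so it remains existential.

existential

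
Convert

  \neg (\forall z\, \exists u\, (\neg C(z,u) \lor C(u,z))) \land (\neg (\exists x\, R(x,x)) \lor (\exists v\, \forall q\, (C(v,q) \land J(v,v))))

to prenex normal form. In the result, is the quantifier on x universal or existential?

universal

Drive negations inward (¬∀x A ≡ ∃x ¬A, ¬∃x A ≡ ∀x ¬A, De Morgan for ∧/∨):
  (\exists z\, \forall u\, (C(z,u) \land \neg C(u,z))) \land ((\forall x\, \neg R(x,x)) \lor (\exists v\, \forall q\, (C(v,q) \land J(v,v))))
All bound variables are already distinct, so no renaming is needed.
Pull the quantifiers to the front (each side's bound variable is not free in the other side):
  \exists z\, \forall u\, \forall x\, \exists v\, \forall q\, (C(z,u) \land \neg C(u,z) \land (\neg R(x,x) \lor C(v,q) \land J(v,v)))
The quantifier \exists x sits under an odd number of negations, so it flips to \forall x.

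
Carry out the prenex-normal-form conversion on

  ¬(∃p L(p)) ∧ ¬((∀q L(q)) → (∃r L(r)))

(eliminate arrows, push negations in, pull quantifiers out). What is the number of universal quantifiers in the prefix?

Rewrite implications/biconditionals: A → B as ¬A ∨ B.
  ¬(∃p L(p)) ∧ ¬(¬(∀q L(q)) ∨ (∃r L(r)))
Move each ¬ inward, flipping quantifiers it crosses:
  (∀p ¬L(p)) ∧ (∀q L(q)) ∧ (∀r ¬L(r))
All bound variables are already distinct, so no renaming is needed.
Extract every quantifier outward, since the variables are now distinct and don't occur free across branches:
  ∀p ∀q ∀r (¬L(p) ∧ L(q) ∧ ¬L(r))
The prefix is ∀p ∀q ∀r: 3 universal, 0 existential.

3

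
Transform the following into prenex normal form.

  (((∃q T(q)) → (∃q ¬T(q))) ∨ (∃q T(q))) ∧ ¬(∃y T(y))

Rewrite implications/biconditionals: A → B as ¬A ∨ B.
  (¬(∃q T(q)) ∨ (∃q ¬T(q)) ∨ (∃q T(q))) ∧ ¬(∃y T(y))
Move each ¬ inward, flipping quantifiers it crosses:
  ((∀q ¬T(q)) ∨ (∃q ¬T(q)) ∨ (∃q T(q))) ∧ (∀y ¬T(y))
Give each quantifier a distinct variable: q↦v1, q↦x.
  ((∀q ¬T(q)) ∨ (∃v1 ¬T(v1)) ∨ (∃x T(x))) ∧ (∀y ¬T(y))
Finally move all quantifiers to the prefix:
  ∀q ∃v1 ∃x ∀y ((¬T(q) ∨ ¬T(v1) ∨ T(x)) ∧ ¬T(y))

∀q ∃v1 ∃x ∀y ((¬T(q) ∨ ¬T(v1) ∨ T(x)) ∧ ¬T(y))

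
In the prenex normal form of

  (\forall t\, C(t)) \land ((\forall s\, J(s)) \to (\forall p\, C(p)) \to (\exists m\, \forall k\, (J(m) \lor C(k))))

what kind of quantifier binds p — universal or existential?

First replace A → B with ¬A ∨ B.
  (\forall t\, C(t)) \land (\neg (\forall s\, J(s)) \lor \neg (\forall p\, C(p)) \lor (\exists m\, \forall k\, (J(m) \lor C(k))))
Move each ¬ inward, flipping quantifiers it crosses:
  (\forall t\, C(t)) \land ((\exists s\, \neg J(s)) \lor (\exists p\, \neg C(p)) \lor (\exists m\, \forall k\, (J(m) \lor C(k))))
Extract every quantifier outward, since the variables are now distinct and don't occur free across branches:
  \forall t\, \exists s\, \exists p\, \exists m\, \forall k\, (C(t) \land (\neg J(s) \lor \neg C(p) \lor J(m) \lor C(k)))
The quantifier \forall p sits under an odd number of negations (counting the antecedent side of each →), so it flips to \exists p.

existential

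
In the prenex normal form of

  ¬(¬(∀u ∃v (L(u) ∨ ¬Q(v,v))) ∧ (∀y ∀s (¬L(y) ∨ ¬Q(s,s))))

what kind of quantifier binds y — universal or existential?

Move each ¬ inward, flipping quantifiers it crosses:
  (∀u ∃v (L(u) ∨ ¬Q(v,v))) ∨ (∃y ∃s (L(y) ∧ Q(s,s)))
Finally move all quantifiers to the prefix:
  ∀u ∃v ∃y ∃s (L(u) ∨ ¬Q(v,v) ∨ L(y) ∧ Q(s,s))
The quantifier ∀y sits under an odd number of negations, so it flips to ∃y.

existential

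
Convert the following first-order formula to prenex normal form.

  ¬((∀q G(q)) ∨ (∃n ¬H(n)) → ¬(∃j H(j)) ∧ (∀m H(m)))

Eliminate → and ↔ using ¬ and ∨.
  ¬(¬((∀q G(q)) ∨ (∃n ¬H(n))) ∨ ¬(∃j H(j)) ∧ (∀m H(m)))
Move each ¬ inward, flipping quantifiers it crosses:
  ((∀q G(q)) ∨ (∃n ¬H(n))) ∧ ((∃j H(j)) ∨ (∃m ¬H(m)))
All bound variables are already distinct, so no renaming is needed.
Finally move all quantifiers to the prefix:
  ∀q ∃n ∃j ∃m ((G(q) ∨ ¬H(n)) ∧ (H(j) ∨ ¬H(m)))

∀q ∃n ∃j ∃m ((G(q) ∨ ¬H(n)) ∧ (H(j) ∨ ¬H(m)))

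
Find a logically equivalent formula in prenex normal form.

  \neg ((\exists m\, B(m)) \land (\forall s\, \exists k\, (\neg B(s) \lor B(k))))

Drive negations inward (¬∀x A ≡ ∃x ¬A, ¬∃x A ≡ ∀x ¬A, De Morgan for ∧/∨):
  (\forall m\, \neg B(m)) \lor (\exists s\, \forall k\, (B(s) \land \neg B(k)))
Finally move all quantifiers to the prefix:
  \forall m\, \exists s\, \forall k\, (\neg B(m) \lor B(s) \land \neg B(k))

\forall m\, \exists s\, \forall k\, (\neg B(m) \lor B(s) \land \neg B(k))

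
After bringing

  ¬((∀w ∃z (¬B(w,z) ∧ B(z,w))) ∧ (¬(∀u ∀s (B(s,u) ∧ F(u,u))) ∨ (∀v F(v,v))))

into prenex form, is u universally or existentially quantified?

Drive negations inward (¬∀x A ≡ ∃x ¬A, ¬∃x A ≡ ∀x ¬A, De Morgan for ∧/∨):
  (∃w ∀z (B(w,z) ∨ ¬B(z,w))) ∨ (∀u ∀s (B(s,u) ∧ F(u,u))) ∧ (∃v ¬F(v,v))
All bound variables are already distinct, so no renaming is needed.
Finally move all quantifiers to the prefix:
  ∃w ∀z ∀u ∀s ∃v (B(w,z) ∨ ¬B(z,w) ∨ B(s,u) ∧ F(u,u) ∧ ¬F(v,v))
The quantifier ∀u sits under an even number of negations, so it remains universal.

universal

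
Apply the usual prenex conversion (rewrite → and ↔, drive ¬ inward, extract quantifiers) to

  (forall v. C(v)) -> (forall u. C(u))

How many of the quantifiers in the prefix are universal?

1

Eliminate → and ↔ using ¬ and ∨.
  ~(forall v. C(v)) | (forall u. C(u))
Push ¬ through the quantifiers and connectives to reach negation normal form:
  (exists v. ~C(v)) | (forall u. C(u))
Finally move all quantifiers to the prefix:
  exists v. forall u. (~C(v) | C(u))
The prefix is exists v forall u: 1 universal, 1 existential.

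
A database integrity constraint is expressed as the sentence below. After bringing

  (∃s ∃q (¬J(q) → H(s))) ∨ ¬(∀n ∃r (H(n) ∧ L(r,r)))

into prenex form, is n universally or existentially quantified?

First replace A → B with ¬A ∨ B.
  (∃s ∃q (¬¬J(q) ∨ H(s))) ∨ ¬(∀n ∃r (H(n) ∧ L(r,r)))
Drive negations inward (¬∀x A ≡ ∃x ¬A, ¬∃x A ≡ ∀x ¬A, De Morgan for ∧/∨):
  (∃s ∃q (J(q) ∨ H(s))) ∨ (∃n ∀r (¬H(n) ∨ ¬L(r,r)))
Extract every quantifier outward, since the variables are now distinct and don't occur free across branches:
  ∃s ∃q ∃n ∀r (J(q) ∨ H(s) ∨ ¬H(n) ∨ ¬L(r,r))
The quantifier ∀n sits under an odd number of negations (counting the antecedent side of each →), so it flips to ∃n.

existential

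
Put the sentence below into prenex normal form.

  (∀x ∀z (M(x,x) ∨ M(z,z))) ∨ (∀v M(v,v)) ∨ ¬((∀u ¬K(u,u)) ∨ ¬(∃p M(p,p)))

Move each ¬ inward, flipping quantifiers it crosses:
  (∀x ∀z (M(x,x) ∨ M(z,z))) ∨ (∀v M(v,v)) ∨ (∃u K(u,u)) ∧ (∃p M(p,p))
All bound variables are already distinct, so no renaming is needed.
Pull the quantifiers to the front (each side's bound variable is not free in the other side):
  ∀x ∀z ∀v ∃u ∃p (M(x,x) ∨ M(z,z) ∨ M(v,v) ∨ K(u,u) ∧ M(p,p))

∀x ∀z ∀v ∃u ∃p (M(x,x) ∨ M(z,z) ∨ M(v,v) ∨ K(u,u) ∧ M(p,p))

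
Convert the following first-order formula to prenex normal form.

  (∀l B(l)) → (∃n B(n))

Rewrite implications/biconditionals: A → B as ¬A ∨ B.
  ¬(∀l B(l)) ∨ (∃n B(n))
Move each ¬ inward, flipping quantifiers it crosses:
  (∃l ¬B(l)) ∨ (∃n B(n))
All bound variables are already distinct, so no renaming is needed.
Pull the quantifiers to the front (each side's bound variable is not free in the other side):
  ∃l ∃n (¬B(l) ∨ B(n))

∃l ∃n (¬B(l) ∨ B(n))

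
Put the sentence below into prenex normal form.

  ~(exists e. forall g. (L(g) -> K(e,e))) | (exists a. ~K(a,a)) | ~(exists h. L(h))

First replace A → B with ¬A ∨ B.
  ~(exists e. forall g. (~L(g) | K(e,e))) | (exists a. ~K(a,a)) | ~(exists h. L(h))
Drive negations inward (¬∀x A ≡ ∃x ¬A, ¬∃x A ≡ ∀x ¬A, De Morgan for ∧/∨):
  (forall e. exists g. (L(g) & ~K(e,e))) | (exists a. ~K(a,a)) | (forall h. ~L(h))
All bound variables are already distinct, so no renaming is needed.
Pull the quantifiers to the front (each side's bound variable is not free in the other side):
  forall e. exists g. exists a. forall h. (L(g) & ~K(e,e) | ~K(a,a) | ~L(h))

forall e. exists g. exists a. forall h. (L(g) & ~K(e,e) | ~K(a,a) | ~L(h))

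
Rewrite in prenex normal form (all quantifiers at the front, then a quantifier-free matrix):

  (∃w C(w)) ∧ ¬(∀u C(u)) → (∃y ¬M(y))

First replace A → B with ¬A ∨ B.
  ¬((∃w C(w)) ∧ ¬(∀u C(u))) ∨ (∃y ¬M(y))
Move each ¬ inward, flipping quantifiers it crosses:
  (∀w ¬C(w)) ∨ (∀u C(u)) ∨ (∃y ¬M(y))
Finally move all quantifiers to the prefix:
  ∀w ∀u ∃y (¬C(w) ∨ C(u) ∨ ¬M(y))

∀w ∀u ∃y (¬C(w) ∨ C(u) ∨ ¬M(y))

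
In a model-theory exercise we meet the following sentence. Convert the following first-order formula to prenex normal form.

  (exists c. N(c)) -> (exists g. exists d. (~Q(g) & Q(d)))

forall c. exists g. exists d. (~N(c) | ~Q(g) & Q(d))

Rewrite implications/biconditionals: A → B as ¬A ∨ B.
  ~(exists c. N(c)) | (exists g. exists d. (~Q(g) & Q(d)))
Push ¬ through the quantifiers and connectives to reach negation normal form:
  (forall c. ~N(c)) | (exists g. exists d. (~Q(g) & Q(d)))
Pull the quantifiers to the front (each side's bound variable is not free in the other side):
  forall c. exists g. exists d. (~N(c) | ~Q(g) & Q(d))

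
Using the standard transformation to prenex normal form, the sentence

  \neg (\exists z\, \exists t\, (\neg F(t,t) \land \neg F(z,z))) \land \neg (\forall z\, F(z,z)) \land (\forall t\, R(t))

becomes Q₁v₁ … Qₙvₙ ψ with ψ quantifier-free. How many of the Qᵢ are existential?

Move each ¬ inward, flipping quantifiers it crosses:
  (\forall z\, \forall t\, (F(t,t) \lor F(z,z))) \land (\exists z\, \neg F(z,z)) \land (\forall t\, R(t))
Standardize variables apart so no two quantifiers bind the same name: z↦z1, t↦a.
  (\forall z\, \forall t\, (F(t,t) \lor F(z,z))) \land (\exists z1\, \neg F(z1,z1)) \land (\forall a\, R(a))
Pull the quantifiers to the front (each side's bound variable is not free in the other side):
  \forall z\, \forall t\, \exists z1\, \forall a\, ((F(t,t) \lor F(z,z)) \land \neg F(z1,z1) \land R(a))
The prefix is \forall z \forall t \exists z1 \forall a: 3 universal, 1 existential.

1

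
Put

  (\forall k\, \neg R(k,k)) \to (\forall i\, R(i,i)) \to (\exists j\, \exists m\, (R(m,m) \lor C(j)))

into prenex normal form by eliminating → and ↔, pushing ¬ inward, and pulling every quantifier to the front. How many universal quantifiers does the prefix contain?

Rewrite implications/biconditionals: A → B as ¬A ∨ B.
  \neg (\forall k\, \neg R(k,k)) \lor \neg (\forall i\, R(i,i)) \lor (\exists j\, \exists m\, (R(m,m) \lor C(j)))
Move each ¬ inward, flipping quantifiers it crosses:
  (\exists k\, R(k,k)) \lor (\exists i\, \neg R(i,i)) \lor (\exists j\, \exists m\, (R(m,m) \lor C(j)))
All bound variables are already distinct, so no renaming is needed.
Pull the quantifiers to the front (each side's bound variable is not free in the other side):
  \exists k\, \exists i\, \exists j\, \exists m\, (R(k,k) \lor \neg R(i,i) \lor R(m,m) \lor C(j))
The prefix is \exists k \exists i \exists j \exists m: 0 universal, 4 existential.

0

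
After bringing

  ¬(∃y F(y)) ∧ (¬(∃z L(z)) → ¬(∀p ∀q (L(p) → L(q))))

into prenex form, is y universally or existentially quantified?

Rewrite implications/biconditionals: A → B as ¬A ∨ B.
  ¬(∃y F(y)) ∧ (¬¬(∃z L(z)) ∨ ¬(∀p ∀q (¬L(p) ∨ L(q))))
Push ¬ through the quantifiers and connectives to reach negation normal form:
  (∀y ¬F(y)) ∧ ((∃z L(z)) ∨ (∃p ∃q (L(p) ∧ ¬L(q))))
Extract every quantifier outward, since the variables are now distinct and don't occur free across branches:
  ∀y ∃z ∃p ∃q (¬F(y) ∧ (L(z) ∨ L(p) ∧ ¬L(q)))
The quantifier ∃y sits under an odd number of negations (counting the antecedent side of each →), so it flips to ∀y.

universal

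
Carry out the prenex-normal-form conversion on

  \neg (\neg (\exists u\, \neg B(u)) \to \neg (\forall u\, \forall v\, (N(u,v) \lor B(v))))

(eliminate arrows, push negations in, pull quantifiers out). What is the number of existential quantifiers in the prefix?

0

Eliminate → and ↔ using ¬ and ∨.
  \neg (\neg \neg (\exists u\, \neg B(u)) \lor \neg (\forall u\, \forall v\, (N(u,v) \lor B(v))))
Drive negations inward (¬∀x A ≡ ∃x ¬A, ¬∃x A ≡ ∀x ¬A, De Morgan for ∧/∨):
  (\forall u\, B(u)) \land (\forall u\, \forall v\, (N(u,v) \lor B(v)))
Rename bound variables to avoid capture: u↦s.
  (\forall u\, B(u)) \land (\forall s\, \forall v\, (N(s,v) \lor B(v)))
Extract every quantifier outward, since the variables are now distinct and don't occur free across branches:
  \forall u\, \forall s\, \forall v\, (B(u) \land (N(s,v) \lor B(v)))
The prefix is \forall u \forall s \forall v: 3 universal, 0 existential.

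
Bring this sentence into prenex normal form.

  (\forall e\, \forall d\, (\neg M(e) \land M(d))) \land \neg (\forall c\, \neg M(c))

\forall e\, \forall d\, \exists c\, (\neg M(e) \land M(d) \land M(c))

Push ¬ through the quantifiers and connectives to reach negation normal form:
  (\forall e\, \forall d\, (\neg M(e) \land M(d))) \land (\exists c\, M(c))
Extract every quantifier outward, since the variables are now distinct and don't occur free across branches:
  \forall e\, \forall d\, \exists c\, (\neg M(e) \land M(d) \land M(c))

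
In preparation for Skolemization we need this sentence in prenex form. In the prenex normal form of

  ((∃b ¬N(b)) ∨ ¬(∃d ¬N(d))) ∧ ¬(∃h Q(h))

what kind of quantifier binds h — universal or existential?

universal

Move each ¬ inward, flipping quantifiers it crosses:
  ((∃b ¬N(b)) ∨ (∀d N(d))) ∧ (∀h ¬Q(h))
All bound variables are already distinct, so no renaming is needed.
Pull the quantifiers to the front (each side's bound variable is not free in the other side):
  ∃b ∀d ∀h ((¬N(b) ∨ N(d)) ∧ ¬Q(h))
The quantifier ∃h sits under an odd number of negations, so it flips to ∀h.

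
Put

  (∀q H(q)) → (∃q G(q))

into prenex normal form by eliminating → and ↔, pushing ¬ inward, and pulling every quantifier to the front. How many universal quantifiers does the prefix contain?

First replace A → B with ¬A ∨ B.
  ¬(∀q H(q)) ∨ (∃q G(q))
Push ¬ through the quantifiers and connectives to reach negation normal form:
  (∃q ¬H(q)) ∨ (∃q G(q))
Standardize variables apart so no two quantifiers bind the same name: q↦x.
  (∃q ¬H(q)) ∨ (∃x G(x))
Extract every quantifier outward, since the variables are now distinct and don't occur free across branches:
  ∃q ∃x (¬H(q) ∨ G(x))
The prefix is ∃q ∃x: 0 universal, 2 existential.

0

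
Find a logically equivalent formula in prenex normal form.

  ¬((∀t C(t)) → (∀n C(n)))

∀t ∃n (C(t) ∧ ¬C(n))

Rewrite implications/biconditionals: A → B as ¬A ∨ B.
  ¬(¬(∀t C(t)) ∨ (∀n C(n)))
Move each ¬ inward, flipping quantifiers it crosses:
  (∀t C(t)) ∧ (∃n ¬C(n))
All bound variables are already distinct, so no renaming is needed.
Finally move all quantifiers to the prefix:
  ∀t ∃n (C(t) ∧ ¬C(n))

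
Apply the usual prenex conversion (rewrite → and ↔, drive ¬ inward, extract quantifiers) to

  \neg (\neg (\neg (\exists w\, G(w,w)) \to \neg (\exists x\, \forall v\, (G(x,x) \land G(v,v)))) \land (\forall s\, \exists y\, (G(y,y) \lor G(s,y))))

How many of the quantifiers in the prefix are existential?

First replace A → B with ¬A ∨ B.
  \neg (\neg (\neg \neg (\exists w\, G(w,w)) \lor \neg (\exists x\, \forall v\, (G(x,x) \land G(v,v)))) \land (\forall s\, \exists y\, (G(y,y) \lor G(s,y))))
Move each ¬ inward, flipping quantifiers it crosses:
  (\exists w\, G(w,w)) \lor (\forall x\, \exists v\, (\neg G(x,x) \lor \neg G(v,v))) \lor (\exists s\, \forall y\, (\neg G(y,y) \land \neg G(s,y)))
Pull the quantifiers to the front (each side's bound variable is not free in the other side):
  \exists w\, \forall x\, \exists v\, \exists s\, \forall y\, (G(w,w) \lor \neg G(x,x) \lor \neg G(v,v) \lor \neg G(y,y) \land \neg G(s,y))
The prefix is \exists w \forall x \exists v \exists s \forall y: 2 universal, 3 existential.

3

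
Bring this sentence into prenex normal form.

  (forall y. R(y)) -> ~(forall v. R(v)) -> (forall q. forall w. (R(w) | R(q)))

exists y. forall v. forall q. forall w. (~R(y) | R(v) | R(w) | R(q))

First replace A → B with ¬A ∨ B.
  ~(forall y. R(y)) | ~~(forall v. R(v)) | (forall q. forall w. (R(w) | R(q)))
Move each ¬ inward, flipping quantifiers it crosses:
  (exists y. ~R(y)) | (forall v. R(v)) | (forall q. forall w. (R(w) | R(q)))
All bound variables are already distinct, so no renaming is needed.
Extract every quantifier outward, since the variables are now distinct and don't occur free across branches:
  exists y. forall v. forall q. forall w. (~R(y) | R(v) | R(w) | R(q))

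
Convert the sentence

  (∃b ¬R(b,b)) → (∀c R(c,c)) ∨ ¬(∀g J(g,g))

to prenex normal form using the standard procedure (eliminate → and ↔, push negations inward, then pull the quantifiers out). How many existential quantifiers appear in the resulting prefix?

1

First replace A → B with ¬A ∨ B.
  ¬(∃b ¬R(b,b)) ∨ (∀c R(c,c)) ∨ ¬(∀g J(g,g))
Move each ¬ inward, flipping quantifiers it crosses:
  (∀b R(b,b)) ∨ (∀c R(c,c)) ∨ (∃g ¬J(g,g))
Finally move all quantifiers to the prefix:
  ∀b ∀c ∃g (R(b,b) ∨ R(c,c) ∨ ¬J(g,g))
The prefix is ∀b ∀c ∃g: 2 universal, 1 existential.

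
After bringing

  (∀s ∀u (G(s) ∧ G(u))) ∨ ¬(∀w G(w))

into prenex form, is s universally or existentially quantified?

Drive negations inward (¬∀x A ≡ ∃x ¬A, ¬∃x A ≡ ∀x ¬A, De Morgan for ∧/∨):
  (∀s ∀u (G(s) ∧ G(u))) ∨ (∃w ¬G(w))
All bound variables are already distinct, so no renaming is needed.
Extract every quantifier outward, since the variables are now distinct and don't occur free across branches:
  ∀s ∀u ∃w (G(s) ∧ G(u) ∨ ¬G(w))
The quantifier ∀s sits under an even number of negations, so it remains universal.

universal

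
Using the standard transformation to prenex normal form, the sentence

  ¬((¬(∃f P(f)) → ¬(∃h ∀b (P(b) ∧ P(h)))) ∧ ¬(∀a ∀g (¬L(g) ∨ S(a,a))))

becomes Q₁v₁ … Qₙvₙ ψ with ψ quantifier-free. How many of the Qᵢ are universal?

First replace A → B with ¬A ∨ B.
  ¬((¬¬(∃f P(f)) ∨ ¬(∃h ∀b (P(b) ∧ P(h)))) ∧ ¬(∀a ∀g (¬L(g) ∨ S(a,a))))
Move each ¬ inward, flipping quantifiers it crosses:
  (∀f ¬P(f)) ∧ (∃h ∀b (P(b) ∧ P(h))) ∨ (∀a ∀g (¬L(g) ∨ S(a,a)))
All bound variables are already distinct, so no renaming is needed.
Pull the quantifiers to the front (each side's bound variable is not free in the other side):
  ∀f ∃h ∀b ∀a ∀g (¬P(f) ∧ P(b) ∧ P(h) ∨ ¬L(g) ∨ S(a,a))
The prefix is ∀f ∃h ∀b ∀a ∀g: 4 universal, 1 existential.

4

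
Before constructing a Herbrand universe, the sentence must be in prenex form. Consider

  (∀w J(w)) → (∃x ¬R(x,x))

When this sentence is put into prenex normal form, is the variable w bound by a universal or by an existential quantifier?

First replace A → B with ¬A ∨ B.
  ¬(∀w J(w)) ∨ (∃x ¬R(x,x))
Move each ¬ inward, flipping quantifiers it crosses:
  (∃w ¬J(w)) ∨ (∃x ¬R(x,x))
All bound variables are already distinct, so no renaming is needed.
Pull the quantifiers to the front (each side's bound variable is not free in the other side):
  ∃w ∃x (¬J(w) ∨ ¬R(x,x))
The quantifier ∀w sits under an odd number of negations (counting the antecedent side of each →), so it flips to ∃w.

existential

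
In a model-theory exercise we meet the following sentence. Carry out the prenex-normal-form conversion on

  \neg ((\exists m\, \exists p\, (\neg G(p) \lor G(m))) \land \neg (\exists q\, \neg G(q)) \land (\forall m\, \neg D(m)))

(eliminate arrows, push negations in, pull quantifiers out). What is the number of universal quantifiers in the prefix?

Drive negations inward (¬∀x A ≡ ∃x ¬A, ¬∃x A ≡ ∀x ¬A, De Morgan for ∧/∨):
  (\forall m\, \forall p\, (G(p) \land \neg G(m))) \lor (\exists q\, \neg G(q)) \lor (\exists m\, D(m))
Standardize variables apart so no two quantifiers bind the same name: m↦w1.
  (\forall m\, \forall p\, (G(p) \land \neg G(m))) \lor (\exists q\, \neg G(q)) \lor (\exists w1\, D(w1))
Pull the quantifiers to the front (each side's bound variable is not free in the other side):
  \forall m\, \forall p\, \exists q\, \exists w1\, (G(p) \land \neg G(m) \lor \neg G(q) \lor D(w1))
The prefix is \forall m \forall p \exists q \exists w1: 2 universal, 2 existential.

2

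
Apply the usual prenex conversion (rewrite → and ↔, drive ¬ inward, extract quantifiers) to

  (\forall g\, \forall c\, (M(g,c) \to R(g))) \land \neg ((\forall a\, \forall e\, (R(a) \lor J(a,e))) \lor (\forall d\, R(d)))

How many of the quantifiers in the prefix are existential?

First replace A → B with ¬A ∨ B.
  (\forall g\, \forall c\, (\neg M(g,c) \lor R(g))) \land \neg ((\forall a\, \forall e\, (R(a) \lor J(a,e))) \lor (\forall d\, R(d)))
Move each ¬ inward, flipping quantifiers it crosses:
  (\forall g\, \forall c\, (\neg M(g,c) \lor R(g))) \land (\exists a\, \exists e\, (\neg R(a) \land \neg J(a,e))) \land (\exists d\, \neg R(d))
All bound variables are already distinct, so no renaming is needed.
Extract every quantifier outward, since the variables are now distinct and don't occur free across branches:
  \forall g\, \forall c\, \exists a\, \exists e\, \exists d\, ((\neg M(g,c) \lor R(g)) \land \neg R(a) \land \neg J(a,e) \land \neg R(d))
The prefix is \forall g \forall c \exists a \exists e \exists d: 2 universal, 3 existential.

3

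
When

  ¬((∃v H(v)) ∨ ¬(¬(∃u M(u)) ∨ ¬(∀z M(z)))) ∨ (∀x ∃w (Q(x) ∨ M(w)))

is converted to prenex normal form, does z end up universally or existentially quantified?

Push ¬ through the quantifiers and connectives to reach negation normal form:
  (∀v ¬H(v)) ∧ ((∀u ¬M(u)) ∨ (∃z ¬M(z))) ∨ (∀x ∃w (Q(x) ∨ M(w)))
All bound variables are already distinct, so no renaming is needed.
Extract every quantifier outward, since the variables are now distinct and don't occur free across branches:
  ∀v ∀u ∃z ∀x ∃w (¬H(v) ∧ (¬M(u) ∨ ¬M(z)) ∨ Q(x) ∨ M(w))
The quantifier ∀z sits under an odd number of negations, so it flips to ∃z.

existential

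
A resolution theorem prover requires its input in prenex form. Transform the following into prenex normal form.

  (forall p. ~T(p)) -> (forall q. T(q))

exists p. forall q. (T(p) | T(q))

First replace A → B with ¬A ∨ B.
  ~(forall p. ~T(p)) | (forall q. T(q))
Push ¬ through the quantifiers and connectives to reach negation normal form:
  (exists p. T(p)) | (forall q. T(q))
All bound variables are already distinct, so no renaming is needed.
Finally move all quantifiers to the prefix:
  exists p. forall q. (T(p) | T(q))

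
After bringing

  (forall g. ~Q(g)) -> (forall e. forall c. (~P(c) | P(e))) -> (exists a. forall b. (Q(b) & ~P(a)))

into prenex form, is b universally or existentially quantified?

universal

Eliminate → and ↔ using ¬ and ∨.
  ~(forall g. ~Q(g)) | ~(forall e. forall c. (~P(c) | P(e))) | (exists a. forall b. (Q(b) & ~P(a)))
Push ¬ through the quantifiers and connectives to reach negation normal form:
  (exists g. Q(g)) | (exists e. exists c. (P(c) & ~P(e))) | (exists a. forall b. (Q(b) & ~P(a)))
All bound variables are already distinct, so no renaming is needed.
Extract every quantifier outward, since the variables are now distinct and don't occur free across branches:
  exists g. exists e. exists c. exists a. forall b. (Q(g) | P(c) & ~P(e) | Q(b) & ~P(a))
The quantifier forall b sits under an even number of negations (counting the antecedent side of each →), so it remains universal.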